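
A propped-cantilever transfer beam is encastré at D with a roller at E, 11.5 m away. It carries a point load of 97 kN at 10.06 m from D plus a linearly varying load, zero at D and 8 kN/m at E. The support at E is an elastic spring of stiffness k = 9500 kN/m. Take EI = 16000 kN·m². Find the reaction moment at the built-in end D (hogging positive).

M_D = 134.4 kN·m

Remove the prop at E; the released (primary) structure is a cantilever built in at D.
Deflection at E on the released cantilever, summing each load's contribution:
  point load 97 at a = 10.06: Pa²(3L − a)/(6EI) = 39987/EI
  triangular load, peak 8 at the free end: 11w₀L⁴/(120EI) = 12826/EI
  δ_0 = 52813/EI
Flexibility coefficient — unit upward force at E: δ_{EE} = L³/(3EI) = 507/EI.
With EI = 16000 kN·m²: δ_0 = 3.3008 m and δ_{EE} = 0.031685 m/kN.
Compatibility — the spring shortens by R_E/k under the reaction it provides: δ_0 − R_E·δ_{EE} = R_E/k. With 1/k = 0.000105 m/kN, R_E = δ_0 / (δ_{EE} + 1/k) = 3.3008 / (0.031685 + 0.000105) = 103.8 kN.
Moment equilibrium about D: M_D = Σ(load moments about D) − R_E·L = 1328 − 103.8×11.5 = 134.4 kN·m.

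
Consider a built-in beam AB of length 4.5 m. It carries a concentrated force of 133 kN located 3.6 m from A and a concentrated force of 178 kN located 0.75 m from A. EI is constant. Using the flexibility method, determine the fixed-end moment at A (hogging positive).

M_A = 111.9 kN·m

Release both end moments; the primary structure is a simply-supported span AB with redundants M_A and M_B.
On the primary (simply-supported) span, the end slopes from the loading are:
  at A: point load 133 at a = 3.6: Pab(L + b)/(6LEI) = 86.18/EI
  at B: point load 133 at a = 3.6: Pab(L + a)/(6LEI) = 129.3/EI
  at A: point load 178 at a = 0.75: Pab(L + b)/(6LEI) = 153/EI
  at B: point load 178 at a = 0.75: Pab(L + a)/(6LEI) = 97.34/EI
  θ_A0 = 239.2/EI,  θ_B0 = 226.6/EI
Flexibility coefficients: a unit moment at one end gives L/(3EI) there and L/(6EI) at the far end, so f₁₁ = f₂₂ = 1.5/EI and f₁₂ = f₂₁ = 0.75/EI.
Compatibility — zero rotation at each built-in end:
  1.5 M_A + 0.75 M_B = 239.2
  0.75 M_A + 1.5 M_B = 226.6
Solving the pair gives M_A = 111.9 kN·m and M_B = 95.15 kN·m (hogging).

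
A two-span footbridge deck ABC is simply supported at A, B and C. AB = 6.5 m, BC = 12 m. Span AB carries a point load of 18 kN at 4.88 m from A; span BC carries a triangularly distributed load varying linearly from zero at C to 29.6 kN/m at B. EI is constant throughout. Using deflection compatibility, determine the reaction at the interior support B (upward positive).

R_B = 177.2 kN

Insert a hinge at B; M_B is the redundant, and each span becomes simply supported.
End slopes at the hinge B, treating each span as simply supported:
  span AB: point load 18 at a = 4.88: Pab(L + a)/(6LEI) = 41.52/EI
  span BC: triangular load, peak 29.6: w₀L³/(45EI) = 1137/EI
  relative rotation θ_0 = (41.52 + 1137)/EI = 1178/EI
A unit hogging moment at B produces rotation L₁/(3EI) + L₂/(3EI) = 6.167/EI.
Slope continuity at B: θ_0 = M_B·6.167/EI, so M_B = 1178/6.167 = 191.1 kN·m (hogging).
Span AB, ΣM about A with M_B applied at B: R_B^{AB}·6.5 = 87.84 + 191.1, so R_B^{AB} = 42.91 kN and R_A = 18 − 42.91 = -24.91 kN.
Span BC, ΣM about C: R_B^{BC}·12 = 1421 + 191.1, so R_B^{BC} = 134.3 kN and R_C = 177.6 − 134.3 = 43.28 kN.
R_B = 42.91 + 134.3 = 177.2 kN.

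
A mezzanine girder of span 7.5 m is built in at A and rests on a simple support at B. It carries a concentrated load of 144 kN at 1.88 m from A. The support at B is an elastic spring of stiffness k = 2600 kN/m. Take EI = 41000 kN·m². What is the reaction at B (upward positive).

R_B = 11.18 kN

Remove the prop at B; the released (primary) structure is a cantilever built in at A.
Free-end deflection of the primary structure under the applied loading (downward +):
  point load 144 at a = 1.88: Pa²(3L − a)/(6EI) = 1749/EI
Tip deflection under a unit load at B: L³/(3EI) = 140.6/EI.
With EI = 41000 kN·m²: δ_0 = 0.042661 m and δ_{BB} = 0.00343 m/kN.
Compatibility — the spring shortens by R_B/k under the reaction it provides: δ_0 − R_B·δ_{BB} = R_B/k. With 1/k = 0.000385 m/kN, R_B = δ_0 / (δ_{BB} + 1/k) = 0.042661 / (0.00343 + 0.000385) = 11.18 kN.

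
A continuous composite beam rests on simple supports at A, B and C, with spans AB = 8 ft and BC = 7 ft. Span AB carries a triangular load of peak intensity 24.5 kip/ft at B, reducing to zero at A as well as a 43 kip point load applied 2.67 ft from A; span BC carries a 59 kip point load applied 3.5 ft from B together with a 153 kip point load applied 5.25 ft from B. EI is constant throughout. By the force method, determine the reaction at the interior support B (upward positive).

R_B = 195 kip

Take M_B as the redundant. Released structure: two simple spans AB and BC with a hinge at B.
End slopes at the hinge B, treating each span as simply supported:
  span AB: triangular load, peak 24.5: w₀L³/(45EI) = 278.8/EI
  span AB: point load 43 at a = 2.67: Pab(L + a)/(6LEI) = 136/EI
  span BC: point load 59 at a = 3.5: Pab(L + b)/(6LEI) = 180.7/EI
  span BC: point load 153 at a = 5.25: Pab(L + b)/(6LEI) = 292.9/EI
  relative rotation θ_0 = (414.8 + 473.5)/EI = 888.3/EI
A unit hogging moment at B produces rotation L₁/(3EI) + L₂/(3EI) = 5/EI.
Compatibility: M_B·(L₁+L₂)/(3EI) = θ_0, giving M_B = 177.7 kip·ft (hogging).
Span AB, ΣM about A with M_B applied at B: R_B^{AB}·8 = 637.5 + 177.7, so R_B^{AB} = 101.9 kip and R_A = 141 − 101.9 = 39.11 kip.
Span BC, ΣM about C: R_B^{BC}·7 = 474.2 + 177.7, so R_B^{BC} = 93.13 kip and R_C = 212 − 93.13 = 118.9 kip.
R_B = 101.9 + 93.13 = 195 kip.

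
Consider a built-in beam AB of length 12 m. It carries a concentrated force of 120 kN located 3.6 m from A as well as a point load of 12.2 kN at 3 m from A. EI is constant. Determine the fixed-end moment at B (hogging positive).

M_B = 97.58 kN·m

Release both end moments; the primary structure is a simply-supported span AB with redundants M_A and M_B.
Simple-span end rotations at A and B under the given loads:
  at A: point load 120 at a = 3.6: Pab(L + b)/(6LEI) = 1028/EI
  at B: point load 120 at a = 3.6: Pab(L + a)/(6LEI) = 786.2/EI
  at A: point load 12.2 at a = 3: Pab(L + b)/(6LEI) = 96.08/EI
  at B: point load 12.2 at a = 3: Pab(L + a)/(6LEI) = 68.62/EI
  θ_A0 = 1124/EI,  θ_B0 = 854.9/EI
Flexibility coefficients: a unit moment at one end gives L/(3EI) there and L/(6EI) at the far end, so f₁₁ = f₂₂ = 4/EI and f₁₂ = f₂₁ = 2/EI.
Compatibility — zero rotation at each built-in end:
  4 M_A + 2 M_B = 1124
  2 M_A + 4 M_B = 854.9
Solving the pair gives M_A = 232.3 kN·m and M_B = 97.58 kN·m (hogging).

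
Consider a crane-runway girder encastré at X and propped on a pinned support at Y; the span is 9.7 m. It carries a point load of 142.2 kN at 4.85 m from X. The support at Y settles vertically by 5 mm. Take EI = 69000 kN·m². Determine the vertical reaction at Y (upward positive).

Choose R_Y as the redundant. The primary structure is the cantilever fixed at X.
Deflection at Y on the released cantilever, summing each load's contribution:
  point load 142.2 at a = 4.85: Pa²(3L − a)/(6EI) = 13519/EI
Tip deflection under a unit load at Y: L³/(3EI) = 304.2/EI.
With EI = 69000 kN·m²: δ_0 = 0.19593 m and δ_{YY} = 0.004409 m/kN.
Compatibility — the beam at Y must follow the support down by 0.005 m: δ_0 − R_Y·δ_{YY} = 0.005, so R_Y = (0.19593 − 0.005)/0.004409 = 43.3 kN.

R_Y = 43.3 kN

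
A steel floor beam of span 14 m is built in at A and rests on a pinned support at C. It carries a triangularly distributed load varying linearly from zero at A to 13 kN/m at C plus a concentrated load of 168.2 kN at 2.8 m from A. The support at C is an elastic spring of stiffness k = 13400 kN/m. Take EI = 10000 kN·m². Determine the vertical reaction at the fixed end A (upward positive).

Choose R_C as the redundant. The primary structure is the cantilever fixed at A.
Primary-structure tip deflection at C by superposition:
  triangular load, peak 13 at the free end: 11w₀L⁴/(120EI) = 45779/EI
  point load 168.2 at a = 2.8: Pa²(3L − a)/(6EI) = 8615/EI
  δ_0 = 54394/EI
Flexibility coefficient — unit upward force at C: δ_{CC} = L³/(3EI) = 914.7/EI.
With EI = 10000 kN·m²: δ_0 = 5.4394 m and δ_{CC} = 0.091467 m/kN.
Compatibility — the spring shortens by R_C/k under the reaction it provides: δ_0 − R_C·δ_{CC} = R_C/k. With 1/k = 0.000075 m/kN, R_C = δ_0 / (δ_{CC} + 1/k) = 5.4394 / (0.091467 + 0.000075) = 59.42 kN.
Vertical equilibrium: R_A = ΣP − R_C = 259.2 − 59.42 = 199.8 kN.

R_A = 199.8 kN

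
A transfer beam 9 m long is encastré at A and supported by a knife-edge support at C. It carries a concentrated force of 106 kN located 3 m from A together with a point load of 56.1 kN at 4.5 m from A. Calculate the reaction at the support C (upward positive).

Take the reaction at C as the redundant and release it; the primary structure is a cantilever fixed at A.
Primary-structure tip deflection at C by superposition:
  point load 106 at a = 3: Pa²(3L − a)/(6EI) = 3816/EI
  point load 56.1 at a = 4.5: Pa²(3L − a)/(6EI) = 4260/EI
  δ_0 = 8076/EI
Tip deflection under a unit load at C: L³/(3EI) = 243/EI.
Compatibility at C: δ_0 − R_C·δ_{CC} = 0, so R_C = 8076/243 = 33.23 kN.

R_C = 33.23 kN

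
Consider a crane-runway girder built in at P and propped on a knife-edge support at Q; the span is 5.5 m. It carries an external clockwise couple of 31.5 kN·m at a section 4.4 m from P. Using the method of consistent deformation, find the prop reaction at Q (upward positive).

Take the reaction at Q as the redundant and release it; the primary structure is a cantilever fixed at P.
Deflection at Q on the released cantilever, summing each load's contribution:
  clockwise couple 31.5 at a = 4.4: M₀a(2L − a)/(2EI) = 457.4/EI
Flexibility coefficient — unit upward force at Q: δ_{QQ} = L³/(3EI) = 55.46/EI.
Compatibility at Q: δ_0 − R_Q·δ_{QQ} = 0, so R_Q = 457.4/55.46 = 8.247 kN.

R_Q = 8.247 kN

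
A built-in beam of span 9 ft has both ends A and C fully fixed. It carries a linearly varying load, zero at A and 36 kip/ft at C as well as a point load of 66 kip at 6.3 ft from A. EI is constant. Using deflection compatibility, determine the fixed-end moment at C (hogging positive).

Take the two fixed-end moments M_A, M_C as redundants; the released structure is the simple span AC.
End rotations of the released simple span under the applied load (×1/EI):
  at A: triangular load, peak 36: 7w₀L³/(360EI) = 510.3/EI
  at C: triangular load, peak 36: w₀L³/(45EI) = 583.2/EI
  at A: point load 66 at a = 6.3: Pab(L + b)/(6LEI) = 243.2/EI
  at C: point load 66 at a = 6.3: Pab(L + a)/(6LEI) = 318.1/EI
  θ_A0 = 753.5/EI,  θ_C0 = 901.3/EI
Flexibility coefficients: a unit moment at one end gives L/(3EI) there and L/(6EI) at the far end, so f₁₁ = f₂₂ = 3/EI and f₁₂ = f₂₁ = 1.5/EI.
Compatibility — zero rotation at each built-in end:
  3 M_A + 1.5 M_C = 753.5
  1.5 M_A + 3 M_C = 901.3
Solving the pair gives M_A = 134.6 kip·ft and M_C = 233.1 kip·ft (hogging).

M_C = 233.1 kip·ft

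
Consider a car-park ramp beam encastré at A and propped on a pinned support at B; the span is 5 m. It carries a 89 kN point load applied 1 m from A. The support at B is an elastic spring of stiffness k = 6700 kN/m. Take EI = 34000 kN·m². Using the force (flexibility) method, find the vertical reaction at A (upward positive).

Release the roller at B. Primary structure: cantilever fixed at A.
Deflection at B on the released cantilever, summing each load's contribution:
  point load 89 at a = 1: Pa²(3L − a)/(6EI) = 207.7/EI
Tip deflection under a unit load at B: L³/(3EI) = 41.67/EI.
With EI = 34000 kN·m²: δ_0 = 0.006108 m and δ_{BB} = 0.001225 m/kN.
Compatibility — the spring shortens by R_B/k under the reaction it provides: δ_0 − R_B·δ_{BB} = R_B/k. With 1/k = 0.000149 m/kN, R_B = δ_0 / (δ_{BB} + 1/k) = 0.006108 / (0.001225 + 0.000149) = 4.443 kN.
Vertical equilibrium: R_A = ΣP − R_B = 89 − 4.443 = 84.56 kN.

R_A = 84.56 kN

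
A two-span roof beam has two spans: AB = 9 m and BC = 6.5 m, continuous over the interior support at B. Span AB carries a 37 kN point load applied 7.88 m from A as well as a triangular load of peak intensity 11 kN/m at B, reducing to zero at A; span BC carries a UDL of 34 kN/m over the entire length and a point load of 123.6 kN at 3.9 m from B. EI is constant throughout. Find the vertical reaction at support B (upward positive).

Release continuity at B by inserting a hinge; the redundant is the internal moment M_B. The primary structure is two simply-supported spans AB and BC.
Rotations at B on the released spans (each span's end-slope, ×1/EI):
  span AB: point load 37 at a = 7.88: Pab(L + a)/(6LEI) = 102.1/EI
  span AB: triangular load, peak 11: w₀L³/(45EI) = 178.2/EI
  span BC: UDL 34: wL³/(24EI) = 389.1/EI
  span BC: point load 123.6 at a = 3.9: Pab(L + b)/(6LEI) = 292.4/EI
  relative rotation θ_0 = (280.3 + 681.5)/EI = 961.8/EI
A unit hogging moment at B produces rotation L₁/(3EI) + L₂/(3EI) = 5.167/EI.
Slope continuity at B: θ_0 = M_B·5.167/EI, so M_B = 961.8/5.167 = 186.1 kN·m (hogging).
Span AB, ΣM about A with M_B applied at B: R_B^{AB}·9 = 588.6 + 186.1, so R_B^{AB} = 86.08 kN and R_A = 86.5 − 86.08 = 0.4213 kN.
Span BC, ΣM about C: R_B^{BC}·6.5 = 1040 + 186.1, so R_B^{BC} = 188.6 kN and R_C = 344.6 − 188.6 = 156 kN.
R_B = 86.08 + 188.6 = 274.7 kN.

R_B = 274.7 kN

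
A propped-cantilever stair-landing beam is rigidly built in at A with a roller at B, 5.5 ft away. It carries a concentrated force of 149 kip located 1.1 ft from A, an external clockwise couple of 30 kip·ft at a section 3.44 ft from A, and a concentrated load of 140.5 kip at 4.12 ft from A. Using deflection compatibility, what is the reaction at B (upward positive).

Take the reaction at B as the redundant and release it; the primary structure is a cantilever fixed at A.
Free-end deflection of the primary structure under the applied loading (downward +):
  point load 149 at a = 1.1: Pa²(3L − a)/(6EI) = 462.7/EI
  clockwise couple 30 at a = 3.44: M₀a(2L − a)/(2EI) = 390.1/EI
  point load 140.5 at a = 4.12: Pa²(3L − a)/(6EI) = 4921/EI
  δ_0 = 5774/EI
Tip deflection under a unit load at B: L³/(3EI) = 55.46/EI.
Compatibility at B: δ_0 − R_B·δ_{BB} = 0, so R_B = 5774/55.46 = 104.1 kip.

R_B = 104.1 kip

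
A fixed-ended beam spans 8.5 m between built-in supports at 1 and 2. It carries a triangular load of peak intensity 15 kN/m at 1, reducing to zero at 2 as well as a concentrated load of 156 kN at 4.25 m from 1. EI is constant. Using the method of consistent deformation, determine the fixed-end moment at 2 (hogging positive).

M_2 = 201.9 kN·m

Take the two fixed-end moments M_1, M_2 as redundants; the released structure is the simple span 12.
On the primary (simply-supported) span, the end slopes from the loading are:
  at 1: triangular load, peak 15: w₀L³/(45EI) = 204.7/EI
  at 2: triangular load, peak 15: 7w₀L³/(360EI) = 179.1/EI
  at 1: point load 156 at a = 4.25: Pab(L + b)/(6LEI) = 704.4/EI
  at 2: point load 156 at a = 4.25: Pab(L + a)/(6LEI) = 704.4/EI
  θ_10 = 909.1/EI,  θ_20 = 883.6/EI
Flexibility coefficients: a unit moment at one end gives L/(3EI) there and L/(6EI) at the far end, so f₁₁ = f₂₂ = 2.833/EI and f₁₂ = f₂₁ = 1.417/EI.
Compatibility — zero rotation at each built-in end:
  2.833 M_1 + 1.417 M_2 = 909.1
  1.417 M_1 + 2.833 M_2 = 883.6
Solving the pair gives M_1 = 219.9 kN·m and M_2 = 201.9 kN·m (hogging).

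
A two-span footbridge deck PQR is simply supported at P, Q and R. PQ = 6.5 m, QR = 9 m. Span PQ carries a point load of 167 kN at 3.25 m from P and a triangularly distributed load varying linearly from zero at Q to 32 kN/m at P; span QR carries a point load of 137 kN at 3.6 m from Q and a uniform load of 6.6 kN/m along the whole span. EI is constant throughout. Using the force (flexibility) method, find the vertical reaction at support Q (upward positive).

Release continuity at Q by inserting a hinge; the redundant is the internal moment M_Q. The primary structure is two simply-supported spans PQ and QR.
Rotations at Q on the released spans (each span's end-slope, ×1/EI):
  span PQ: point load 167 at a = 3.25: Pab(L + a)/(6LEI) = 441/EI
  span PQ: triangular load, peak 32: 7w₀L³/(360EI) = 170.9/EI
  span QR: point load 137 at a = 3.6: Pab(L + b)/(6LEI) = 710.2/EI
  span QR: UDL 6.6: wL³/(24EI) = 200.5/EI
  relative rotation θ_0 = (611.9 + 910.7)/EI = 1523/EI
A unit hogging moment at Q produces rotation L₁/(3EI) + L₂/(3EI) = 5.167/EI.
Compatibility: M_Q·(L₁+L₂)/(3EI) = θ_0, giving M_Q = 294.7 kN·m (hogging).
Span PQ, ΣM about P with M_Q applied at Q: R_Q^{PQ}·6.5 = 768.1 + 294.7, so R_Q^{PQ} = 163.5 kN and R_P = 271 − 163.5 = 107.5 kN.
Span QR, ΣM about R: R_Q^{QR}·9 = 1007 + 294.7, so R_Q^{QR} = 144.6 kN and R_R = 196.4 − 144.6 = 51.76 kN.
R_Q = 163.5 + 144.6 = 308.1 kN.

R_Q = 308.1 kN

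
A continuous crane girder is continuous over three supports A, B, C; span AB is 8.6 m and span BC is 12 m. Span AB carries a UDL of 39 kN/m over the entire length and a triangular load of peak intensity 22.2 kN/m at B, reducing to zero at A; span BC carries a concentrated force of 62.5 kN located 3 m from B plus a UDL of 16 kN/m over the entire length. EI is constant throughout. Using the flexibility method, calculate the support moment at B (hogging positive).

Insert a hinge at B; M_B is the redundant, and each span becomes simply supported.
End slopes at the hinge B, treating each span as simply supported:
  span AB: UDL 39: wL³/(24EI) = 1034/EI
  span AB: triangular load, peak 22.2: w₀L³/(45EI) = 313.8/EI
  span BC: point load 62.5 at a = 3: Pab(L + b)/(6LEI) = 492.2/EI
  span BC: UDL 16: wL³/(24EI) = 1152/EI
  relative rotation θ_0 = (1347 + 1644)/EI = 2992/EI
A unit hogging moment at B produces rotation L₁/(3EI) + L₂/(3EI) = 6.867/EI.
Compatibility: M_B·(L₁+L₂)/(3EI) = θ_0, giving M_B = 435.7 kN·m (hogging).

M_B = 435.7 kN·m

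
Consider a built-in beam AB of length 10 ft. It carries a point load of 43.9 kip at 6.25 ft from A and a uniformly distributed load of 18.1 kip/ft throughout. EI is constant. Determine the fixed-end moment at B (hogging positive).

Take the two fixed-end moments M_A, M_B as redundants; the released structure is the simple span AB.
End rotations of the released simple span under the applied load (×1/EI):
  at A: point load 43.9 at a = 6.25: Pab(L + b)/(6LEI) = 235.8/EI
  at B: point load 43.9 at a = 6.25: Pab(L + a)/(6LEI) = 278.7/EI
  at A: UDL 18.1: wL³/(24EI) = 754.2/EI
  at B: UDL 18.1: wL³/(24EI) = 754.2/EI
  θ_A0 = 990/EI,  θ_B0 = 1033/EI
Flexibility coefficients: a unit moment at one end gives L/(3EI) there and L/(6EI) at the far end, so f₁₁ = f₂₂ = 3.333/EI and f₁₂ = f₂₁ = 1.667/EI.
Compatibility — zero rotation at each built-in end:
  3.333 M_A + 1.667 M_B = 990
  1.667 M_A + 3.333 M_B = 1033
Solving the pair gives M_A = 189.4 kip·ft and M_B = 215.1 kip·ft (hogging).

M_B = 215.1 kip·ft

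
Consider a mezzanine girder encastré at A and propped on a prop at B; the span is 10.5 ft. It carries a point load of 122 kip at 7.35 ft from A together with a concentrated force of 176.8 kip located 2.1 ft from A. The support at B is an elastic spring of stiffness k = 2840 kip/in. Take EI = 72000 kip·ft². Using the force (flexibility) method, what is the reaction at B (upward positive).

Choose R_B as the redundant. The primary structure is the cantilever fixed at A.
Primary-structure tip deflection at B by superposition:
  point load 122 at a = 7.35: Pa²(3L − a)/(6EI) = 26528/EI
  point load 176.8 at a = 2.1: Pa²(3L − a)/(6EI) = 3820/EI
  δ_0 = 30348/EI
Flexibility coefficient — unit upward force at B: δ_{BB} = L³/(3EI) = 385.9/EI.
With EI = 72000 kip·ft²: δ_0 = 0.4215 ft and δ_{BB} = 0.005359 ft/kip.
Compatibility — the spring shortens by R_B/k under the reaction it provides: δ_0 − R_B·δ_{BB} = R_B/k. With 1/k = 1/(2840×12) ft/kip = 0.000029 ft/kip, R_B = δ_0 / (δ_{BB} + 1/k) = 0.4215 / (0.005359 + 0.000029) = 78.22 kip.

R_B = 78.22 kip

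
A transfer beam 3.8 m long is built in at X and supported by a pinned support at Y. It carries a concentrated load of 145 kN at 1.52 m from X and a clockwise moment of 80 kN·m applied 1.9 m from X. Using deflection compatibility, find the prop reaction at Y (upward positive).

R_Y = 53.84 kN

Choose R_Y as the redundant. The primary structure is the cantilever fixed at X.
Primary-structure tip deflection at Y by superposition:
  point load 145 at a = 1.52: Pa²(3L − a)/(6EI) = 551.6/EI
  clockwise couple 80 at a = 1.9: M₀a(2L − a)/(2EI) = 433.2/EI
  δ_0 = 984.8/EI
Flexibility coefficient — unit upward force at Y: δ_{YY} = L³/(3EI) = 18.29/EI.
Compatibility at Y: δ_0 − R_Y·δ_{YY} = 0, so R_Y = 984.8/18.29 = 53.84 kN.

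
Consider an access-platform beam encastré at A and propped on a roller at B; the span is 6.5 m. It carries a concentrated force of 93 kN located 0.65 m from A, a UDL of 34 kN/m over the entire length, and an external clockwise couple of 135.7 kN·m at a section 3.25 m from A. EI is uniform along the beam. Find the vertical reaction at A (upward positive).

R_A = 206.3 kN

Remove the prop at B; the released (primary) structure is a cantilever built in at A.
Downward deflection at the released point B due to the loads:
  point load 93 at a = 0.65: Pa²(3L − a)/(6EI) = 123.4/EI
  UDL 34: wL⁴/(8EI) = 7587/EI
  clockwise couple 135.7 at a = 3.25: M₀a(2L − a)/(2EI) = 2150/EI
  δ_0 = 9860/EI
Flexibility coefficient — unit upward force at B: δ_{BB} = L³/(3EI) = 91.54/EI.
The prop prevents deflection at B: R_B = δ_0/δ_{BB} = 9860/91.54 = 107.7 kN.
Vertical equilibrium: R_A = ΣP − R_B = 314 − 107.7 = 206.3 kN.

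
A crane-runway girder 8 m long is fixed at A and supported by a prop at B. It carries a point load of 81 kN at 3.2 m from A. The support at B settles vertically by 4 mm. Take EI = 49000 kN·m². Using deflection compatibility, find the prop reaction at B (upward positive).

R_B = 15.7 kN

Release the roller at B. Primary structure: cantilever fixed at A.
Deflection at B on the released cantilever, summing each load's contribution:
  point load 81 at a = 3.2: Pa²(3L − a)/(6EI) = 2875/EI
Flexibility coefficient — unit upward force at B: δ_{BB} = L³/(3EI) = 170.7/EI.
With EI = 49000 kN·m²: δ_0 = 0.058681 m and δ_{BB} = 0.003483 m/kN.
Compatibility — the beam at B must follow the support down by 0.004 m: δ_0 − R_B·δ_{BB} = 0.004, so R_B = (0.058681 − 0.004)/0.003483 = 15.7 kN.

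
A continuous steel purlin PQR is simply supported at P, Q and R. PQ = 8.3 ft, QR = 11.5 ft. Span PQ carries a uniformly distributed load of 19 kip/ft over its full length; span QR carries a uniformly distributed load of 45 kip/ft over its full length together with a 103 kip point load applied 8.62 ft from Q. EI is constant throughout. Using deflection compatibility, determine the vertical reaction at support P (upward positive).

Release continuity at Q by inserting a hinge; the redundant is the internal moment M_Q. The primary structure is two simply-supported spans PQ and QR.
Discontinuity in slope at Q on the released structure — sum the simple-span end rotations:
  span PQ: UDL 19: wL³/(24EI) = 452.7/EI
  span QR: UDL 45: wL³/(24EI) = 2852/EI
  span QR: point load 103 at a = 8.62: Pab(L + b)/(6LEI) = 532.9/EI
  relative rotation θ_0 = (452.7 + 3385)/EI = 3837/EI
A unit hogging moment at Q produces rotation L₁/(3EI) + L₂/(3EI) = 6.6/EI.
Slope continuity at Q: θ_0 = M_Q·6.6/EI, so M_Q = 3837/6.6 = 581.4 kip·ft (hogging).
Span PQ, ΣM about P with M_Q applied at Q: R_Q^{PQ}·8.3 = 654.5 + 581.4, so R_Q^{PQ} = 148.9 kip and R_P = 157.7 − 148.9 = 8.802 kip.

R_P = 8.802 kip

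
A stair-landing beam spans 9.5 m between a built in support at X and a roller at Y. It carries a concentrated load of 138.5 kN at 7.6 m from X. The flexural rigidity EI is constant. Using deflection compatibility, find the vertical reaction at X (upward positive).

Remove the prop at Y; the released (primary) structure is a cantilever built in at X.
Primary-structure tip deflection at Y by superposition:
  point load 138.5 at a = 7.6: Pa²(3L − a)/(6EI) = 27866/EI
Tip deflection under a unit load at Y: L³/(3EI) = 285.8/EI.
Compatibility at Y: δ_0 − R_Y·δ_{YY} = 0, so R_Y = 27866/285.8 = 97.5 kN.
Vertical equilibrium: R_X = ΣP − R_Y = 138.5 − 97.5 = 41 kN.

R_X = 41 kN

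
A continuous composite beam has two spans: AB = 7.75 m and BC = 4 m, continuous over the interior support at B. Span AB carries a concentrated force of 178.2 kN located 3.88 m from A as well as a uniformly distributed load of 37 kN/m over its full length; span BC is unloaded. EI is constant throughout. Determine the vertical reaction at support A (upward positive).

R_A = 186.7 kN

Insert a hinge at B; M_B is the redundant, and each span becomes simply supported.
Discontinuity in slope at B on the released structure — sum the simple-span end rotations:
  span AB: point load 178.2 at a = 3.88: Pab(L + a)/(6LEI) = 669.2/EI
  span AB: UDL 37: wL³/(24EI) = 717.6/EI
  relative rotation θ_0 = (1387 + 0)/EI = 1387/EI
A unit hogging moment at B produces rotation L₁/(3EI) + L₂/(3EI) = 3.917/EI.
Slope continuity at B: θ_0 = M_B·3.917/EI, so M_B = 1387/3.917 = 354.1 kN·m (hogging).
Span AB, ΣM about A with M_B applied at B: R_B^{AB}·7.75 = 1803 + 354.1, so R_B^{AB} = 278.3 kN and R_A = 464.9 − 278.3 = 186.7 kN.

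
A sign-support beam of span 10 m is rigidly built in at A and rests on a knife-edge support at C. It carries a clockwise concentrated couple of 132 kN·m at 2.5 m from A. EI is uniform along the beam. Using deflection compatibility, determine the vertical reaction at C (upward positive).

R_C = 8.662 kN

Choose R_C as the redundant. The primary structure is the cantilever fixed at A.
Deflection at C on the released cantilever, summing each load's contribution:
  clockwise couple 132 at a = 2.5: M₀a(2L − a)/(2EI) = 2888/EI
Flexibility coefficient — unit upward force at C: δ_{CC} = L³/(3EI) = 333.3/EI.
Compatibility at C: δ_0 − R_C·δ_{CC} = 0, so R_C = 2888/333.3 = 8.662 kN.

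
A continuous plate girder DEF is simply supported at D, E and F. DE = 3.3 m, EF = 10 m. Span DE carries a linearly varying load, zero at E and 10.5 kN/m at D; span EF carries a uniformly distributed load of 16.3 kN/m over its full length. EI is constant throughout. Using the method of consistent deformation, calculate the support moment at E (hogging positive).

Release continuity at E by inserting a hinge; the redundant is the internal moment M_E. The primary structure is two simply-supported spans DE and EF.
Discontinuity in slope at E on the released structure — sum the simple-span end rotations:
  span DE: triangular load, peak 10.5: 7w₀L³/(360EI) = 7.337/EI
  span EF: UDL 16.3: wL³/(24EI) = 679.2/EI
  relative rotation θ_0 = (7.337 + 679.2)/EI = 686.5/EI
A unit hogging moment at E produces rotation L₁/(3EI) + L₂/(3EI) = 4.433/EI.
Slope continuity at E: θ_0 = M_E·4.433/EI, so M_E = 686.5/4.433 = 154.9 kN·m (hogging).

M_E = 154.9 kN·m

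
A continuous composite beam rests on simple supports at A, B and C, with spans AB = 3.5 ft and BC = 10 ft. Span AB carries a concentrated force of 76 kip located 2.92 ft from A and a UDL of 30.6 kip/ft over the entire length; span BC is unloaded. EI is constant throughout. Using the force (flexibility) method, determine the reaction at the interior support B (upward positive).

R_B = 125 kip

Take M_B as the redundant. Released structure: two simple spans AB and BC with a hinge at B.
Discontinuity in slope at B on the released structure — sum the simple-span end rotations:
  span AB: point load 76 at a = 2.92: Pab(L + a)/(6LEI) = 39.35/EI
  span AB: UDL 30.6: wL³/(24EI) = 54.67/EI
  relative rotation θ_0 = (94.02 + 0)/EI = 94.02/EI
A unit hogging moment at B produces rotation L₁/(3EI) + L₂/(3EI) = 4.5/EI.
Slope continuity at B: θ_0 = M_B·4.5/EI, so M_B = 94.02/4.5 = 20.89 kip·ft (hogging).
Span AB, ΣM about A with M_B applied at B: R_B^{AB}·3.5 = 409.3 + 20.89, so R_B^{AB} = 122.9 kip and R_A = 183.1 − 122.9 = 60.18 kip.
Span BC, ΣM about C: R_B^{BC}·10 = 0 + 20.89, so R_B^{BC} = 2.089 kip and R_C = 0 − 2.089 = -2.089 kip.
R_B = 122.9 + 2.089 = 125 kip.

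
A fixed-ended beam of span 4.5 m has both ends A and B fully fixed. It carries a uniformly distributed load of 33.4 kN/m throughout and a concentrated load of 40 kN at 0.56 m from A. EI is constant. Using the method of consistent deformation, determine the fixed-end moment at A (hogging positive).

Take the two fixed-end moments M_A, M_B as redundants; the released structure is the simple span AB.
Simple-span end rotations at A and B under the given loads:
  at A: UDL 33.4: wL³/(24EI) = 126.8/EI
  at B: UDL 33.4: wL³/(24EI) = 126.8/EI
  at A: point load 40 at a = 0.56: Pab(L + b)/(6LEI) = 27.59/EI
  at B: point load 40 at a = 0.56: Pab(L + a)/(6LEI) = 16.54/EI
  θ_A0 = 154.4/EI,  θ_B0 = 143.4/EI
Flexibility coefficients: a unit moment at one end gives L/(3EI) there and L/(6EI) at the far end, so f₁₁ = f₂₂ = 1.5/EI and f₁₂ = f₂₁ = 0.75/EI.
Compatibility — zero rotation at each built-in end:
  1.5 M_A + 0.75 M_B = 154.4
  0.75 M_A + 1.5 M_B = 143.4
Solving the pair gives M_A = 73.53 kN·m and M_B = 58.8 kN·m (hogging).

M_A = 73.53 kN·m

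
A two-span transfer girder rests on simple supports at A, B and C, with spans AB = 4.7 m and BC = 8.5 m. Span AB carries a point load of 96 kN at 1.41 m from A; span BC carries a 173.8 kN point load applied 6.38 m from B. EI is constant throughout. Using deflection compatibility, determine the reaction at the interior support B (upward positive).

R_B = 116.2 kN

Take M_B as the redundant. Released structure: two simple spans AB and BC with a hinge at B.
End slopes at the hinge B, treating each span as simply supported:
  span AB: point load 96 at a = 1.41: Pab(L + a)/(6LEI) = 96.49/EI
  span BC: point load 173.8 at a = 6.38: Pab(L + b)/(6LEI) = 489.5/EI
  relative rotation θ_0 = (96.49 + 489.5)/EI = 586/EI
A unit hogging moment at B produces rotation L₁/(3EI) + L₂/(3EI) = 4.4/EI.
Compatibility: M_B·(L₁+L₂)/(3EI) = θ_0, giving M_B = 133.2 kN·m (hogging).
Span AB, ΣM about A with M_B applied at B: R_B^{AB}·4.7 = 135.4 + 133.2, so R_B^{AB} = 57.14 kN and R_A = 96 − 57.14 = 38.86 kN.
Span BC, ΣM about C: R_B^{BC}·8.5 = 368.5 + 133.2, so R_B^{BC} = 59.02 kN and R_C = 173.8 − 59.02 = 114.8 kN.
R_B = 57.14 + 59.02 = 116.2 kN.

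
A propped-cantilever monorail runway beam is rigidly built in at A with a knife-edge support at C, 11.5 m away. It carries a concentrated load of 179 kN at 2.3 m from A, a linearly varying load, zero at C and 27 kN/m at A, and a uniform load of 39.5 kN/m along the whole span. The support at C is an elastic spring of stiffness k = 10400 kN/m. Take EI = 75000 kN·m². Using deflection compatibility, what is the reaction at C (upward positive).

Remove the prop at C; the released (primary) structure is a cantilever built in at A.
Free-end deflection of the primary structure under the applied loading (downward +):
  point load 179 at a = 2.3: Pa²(3L − a)/(6EI) = 5082/EI
  triangular load, peak 27 at the fixed end: w₀L⁴/(30EI) = 15741/EI
  UDL 39.5: wL⁴/(8EI) = 86357/EI
  δ_0 = 107180/EI
Flexibility coefficient — unit upward force at C: δ_{CC} = L³/(3EI) = 507/EI.
With EI = 75000 kN·m²: δ_0 = 1.4291 m and δ_{CC} = 0.006759 m/kN.
Compatibility — the spring shortens by R_C/k under the reaction it provides: δ_0 − R_C·δ_{CC} = R_C/k. With 1/k = 0.000096 m/kN, R_C = δ_0 / (δ_{CC} + 1/k) = 1.4291 / (0.006759 + 0.000096) = 208.5 kN.

R_C = 208.5 kN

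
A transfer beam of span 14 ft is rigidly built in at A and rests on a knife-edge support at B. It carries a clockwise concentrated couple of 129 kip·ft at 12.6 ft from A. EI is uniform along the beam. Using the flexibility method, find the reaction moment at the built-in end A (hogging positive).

M_A = -62.56 kip·ft

Take the reaction at B as the redundant and release it; the primary structure is a cantilever fixed at A.
Downward deflection at the released point B due to the loads:
  clockwise couple 129 at a = 12.6: M₀a(2L − a)/(2EI) = 12516/EI
Flexibility coefficient — unit upward force at B: δ_{BB} = L³/(3EI) = 914.7/EI.
Compatibility at B: δ_0 − R_B·δ_{BB} = 0, so R_B = 12516/914.7 = 13.68 kip.
Moment equilibrium about A: M_A = Σ(load moments about A) − R_B·L = 129 − 13.68×14 = -62.56 kip·ft.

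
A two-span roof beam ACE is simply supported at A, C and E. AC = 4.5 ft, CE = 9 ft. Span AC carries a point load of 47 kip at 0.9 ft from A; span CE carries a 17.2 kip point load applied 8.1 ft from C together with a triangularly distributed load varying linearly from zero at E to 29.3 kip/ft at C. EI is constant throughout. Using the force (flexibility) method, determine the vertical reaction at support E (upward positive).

R_E = 46.39 kip

Release continuity at C by inserting a hinge; the redundant is the internal moment M_C. The primary structure is two simply-supported spans AC and CE.
Discontinuity in slope at C on the released structure — sum the simple-span end rotations:
  span AC: point load 47 at a = 0.9: Pab(L + a)/(6LEI) = 30.46/EI
  span CE: point load 17.2 at a = 8.1: Pab(L + b)/(6LEI) = 22.99/EI
  span CE: triangular load, peak 29.3: w₀L³/(45EI) = 474.7/EI
  relative rotation θ_0 = (30.46 + 497.6)/EI = 528.1/EI
A unit hogging moment at C produces rotation L₁/(3EI) + L₂/(3EI) = 4.5/EI.
Slope continuity at C: θ_0 = M_C·4.5/EI, so M_C = 528.1/4.5 = 117.4 kip·ft (hogging).
Span CE, ΣM about E: R_C^{CE}·9 = 806.6 + 117.4, so R_C^{CE} = 102.7 kip and R_E = 149.1 − 102.7 = 46.39 kip.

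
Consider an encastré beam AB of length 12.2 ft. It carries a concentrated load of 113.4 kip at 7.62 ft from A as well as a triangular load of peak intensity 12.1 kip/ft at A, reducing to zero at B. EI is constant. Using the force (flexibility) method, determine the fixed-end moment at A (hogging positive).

M_A = 211.8 kip·ft

Take the two fixed-end moments M_A, M_B as redundants; the released structure is the simple span AB.
On the primary (simply-supported) span, the end slopes from the loading are:
  at A: point load 113.4 at a = 7.62: Pab(L + b)/(6LEI) = 907.2/EI
  at B: point load 113.4 at a = 7.62: Pab(L + a)/(6LEI) = 1072/EI
  at A: triangular load, peak 12.1: w₀L³/(45EI) = 488.3/EI
  at B: triangular load, peak 12.1: 7w₀L³/(360EI) = 427.2/EI
  θ_A0 = 1395/EI,  θ_B0 = 1499/EI
Flexibility coefficients: a unit moment at one end gives L/(3EI) there and L/(6EI) at the far end, so f₁₁ = f₂₂ = 4.067/EI and f₁₂ = f₂₁ = 2.033/EI.
Compatibility — zero rotation at each built-in end:
  4.067 M_A + 2.033 M_B = 1395
  2.033 M_A + 4.067 M_B = 1499
Solving the pair gives M_A = 211.8 kip·ft and M_B = 262.6 kip·ft (hogging).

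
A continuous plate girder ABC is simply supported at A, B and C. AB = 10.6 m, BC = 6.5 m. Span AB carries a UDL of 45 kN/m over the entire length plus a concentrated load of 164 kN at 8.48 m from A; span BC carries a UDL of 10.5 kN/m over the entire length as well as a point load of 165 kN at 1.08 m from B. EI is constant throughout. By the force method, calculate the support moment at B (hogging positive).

Release continuity at B by inserting a hinge; the redundant is the internal moment M_B. The primary structure is two simply-supported spans AB and BC.
Discontinuity in slope at B on the released structure — sum the simple-span end rotations:
  span AB: UDL 45: wL³/(24EI) = 2233/EI
  span AB: point load 164 at a = 8.48: Pab(L + a)/(6LEI) = 884.5/EI
  span BC: UDL 10.5: wL³/(24EI) = 120.1/EI
  span BC: point load 165 at a = 1.08: Pab(L + b)/(6LEI) = 295.2/EI
  relative rotation θ_0 = (3118 + 415.3)/EI = 3533/EI
A unit hogging moment at B produces rotation L₁/(3EI) + L₂/(3EI) = 5.7/EI.
Slope continuity at B: θ_0 = M_B·5.7/EI, so M_B = 3533/5.7 = 619.8 kN·m (hogging).

M_B = 619.8 kN·m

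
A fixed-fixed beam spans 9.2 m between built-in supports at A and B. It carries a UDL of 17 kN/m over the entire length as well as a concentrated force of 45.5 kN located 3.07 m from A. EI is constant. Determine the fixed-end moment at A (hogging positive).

M_A = 181.9 kN·m

Release both end moments; the primary structure is a simply-supported span AB with redundants M_A and M_B.
Simple-span end rotations at A and B under the given loads:
  at A: UDL 17: wL³/(24EI) = 551.6/EI
  at B: UDL 17: wL³/(24EI) = 551.6/EI
  at A: point load 45.5 at a = 3.07: Pab(L + b)/(6LEI) = 237.8/EI
  at B: point load 45.5 at a = 3.07: Pab(L + a)/(6LEI) = 190.3/EI
  θ_A0 = 789.4/EI,  θ_B0 = 741.9/EI
Flexibility coefficients: a unit moment at one end gives L/(3EI) there and L/(6EI) at the far end, so f₁₁ = f₂₂ = 3.067/EI and f₁₂ = f₂₁ = 1.533/EI.
Compatibility — zero rotation at each built-in end:
  3.067 M_A + 1.533 M_B = 789.4
  1.533 M_A + 3.067 M_B = 741.9
Solving the pair gives M_A = 181.9 kN·m and M_B = 151 kN·m (hogging).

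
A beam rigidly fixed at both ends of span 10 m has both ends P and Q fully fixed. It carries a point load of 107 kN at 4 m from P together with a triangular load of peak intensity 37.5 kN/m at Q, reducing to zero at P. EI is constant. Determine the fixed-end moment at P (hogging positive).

M_P = 279.1 kN·m

Release both end moments; the primary structure is a simply-supported span PQ with redundants M_P and M_Q.
End rotations of the released simple span under the applied load (×1/EI):
  at P: point load 107 at a = 4: Pab(L + b)/(6LEI) = 684.8/EI
  at Q: point load 107 at a = 4: Pab(L + a)/(6LEI) = 599.2/EI
  at P: triangular load, peak 37.5: 7w₀L³/(360EI) = 729.2/EI
  at Q: triangular load, peak 37.5: w₀L³/(45EI) = 833.3/EI
  θ_P0 = 1414/EI,  θ_Q0 = 1433/EI
Flexibility coefficients: a unit moment at one end gives L/(3EI) there and L/(6EI) at the far end, so f₁₁ = f₂₂ = 3.333/EI and f₁₂ = f₂₁ = 1.667/EI.
Compatibility — zero rotation at each built-in end:
  3.333 M_P + 1.667 M_Q = 1414
  1.667 M_P + 3.333 M_Q = 1433
Solving the pair gives M_P = 279.1 kN·m and M_Q = 290.2 kN·m (hogging).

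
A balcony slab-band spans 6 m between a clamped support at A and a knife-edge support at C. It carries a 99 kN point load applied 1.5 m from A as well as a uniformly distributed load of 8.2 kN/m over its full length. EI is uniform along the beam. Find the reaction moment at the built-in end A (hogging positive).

M_A = 134.4 kN·m

Take the reaction at C as the redundant and release it; the primary structure is a cantilever fixed at A.
Free-end deflection of the primary structure under the applied loading (downward +):
  point load 99 at a = 1.5: Pa²(3L − a)/(6EI) = 612.6/EI
  UDL 8.2: wL⁴/(8EI) = 1328/EI
  δ_0 = 1941/EI
Flexibility coefficient — unit upward force at C: δ_{CC} = L³/(3EI) = 72/EI.
Compatibility at C: δ_0 − R_C·δ_{CC} = 0, so R_C = 1941/72 = 26.96 kN.
Moment equilibrium about A: M_A = Σ(load moments about A) − R_C·L = 296.1 − 26.96×6 = 134.4 kN·m.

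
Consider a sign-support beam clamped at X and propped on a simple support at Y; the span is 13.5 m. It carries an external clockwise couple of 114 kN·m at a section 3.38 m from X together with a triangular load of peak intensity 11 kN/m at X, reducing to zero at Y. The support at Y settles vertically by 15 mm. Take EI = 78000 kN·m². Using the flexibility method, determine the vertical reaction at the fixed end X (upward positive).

R_X = 55.28 kN

Take the reaction at Y as the redundant and release it; the primary structure is a cantilever fixed at X.
Deflection at Y on the released cantilever, summing each load's contribution:
  clockwise couple 114 at a = 3.38: M₀a(2L − a)/(2EI) = 4551/EI
  triangular load, peak 11 at the fixed end: w₀L⁴/(30EI) = 12179/EI
  δ_0 = 16729/EI
Tip deflection under a unit load at Y: L³/(3EI) = 820.1/EI.
With EI = 78000 kN·m²: δ_0 = 0.21448 m and δ_{YY} = 0.010514 m/kN.
Compatibility — the beam at Y must follow the support down by 0.015 m: δ_0 − R_Y·δ_{YY} = 0.015, so R_Y = (0.21448 − 0.015)/0.010514 = 18.97 kN.
Vertical equilibrium: R_X = ΣP − R_Y = 74.25 − 18.97 = 55.28 kN.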